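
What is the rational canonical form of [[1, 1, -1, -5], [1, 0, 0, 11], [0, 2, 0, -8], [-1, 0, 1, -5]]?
The invariant factors of A (the non-unit diagonal entries of the Smith normal form of xI - A over ℚ[x]) are (x - 1)(x + 3)(x^2 + 2x - 4), each dividing the next. The characteristic polynomial is their product, (x - 1)(x + 3)(x^2 + 2x - 4).

The rational canonical form is the block-diagonal matrix of companion matrices C(f_i):
R = [[0, 0, 0, -12], [1, 0, 0, 14], [0, 1, 0, 3], [0, 0, 1, -4]].

Note the characteristic polynomial does not split into linear factors over ℚ, so A has no Jordan form over ℚ; the rational canonical form exists over any field.

R = [[0, 0, 0, -12], [1, 0, 0, 14], [0, 1, 0, 3], [0, 0, 1, -4]]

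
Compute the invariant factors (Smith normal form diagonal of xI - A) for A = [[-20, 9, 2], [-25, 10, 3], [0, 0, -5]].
The Jordan structure of A has elementary divisors (x + 5)^3. Arranging the block sizes at each eigenvalue in decreasing order and taking row products gives the invariant factors.

Invariant factors (smallest first, each dividing the next): (x + 5)^3.

Check: the last factor (x + 5)^3 is the minimal polynomial, and the product (x + 5)^3 is the characteristic polynomial.

(x + 5)^3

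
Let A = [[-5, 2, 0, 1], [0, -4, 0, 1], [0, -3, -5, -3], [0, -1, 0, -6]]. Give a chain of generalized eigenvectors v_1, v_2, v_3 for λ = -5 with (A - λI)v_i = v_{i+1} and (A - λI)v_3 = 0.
We seek v_1 ∈ ker((A + 5I)^3) \ ker((A + 5I)^2), then set v_{i+1} = (A + 5I) v_i.

One such chain is v_1 = [[-2, 1, 0, 0]]^T, v_2 = [[2, 1, -3, -1]]^T, v_3 = [[1, 0, 0, 0]]^T. Check: (A + 5I) v_3 = [[0, 0, 0, 0]]^T = 0.

v_1 = [[-2, 1, 0, 0]]^T, v_2 = [[2, 1, -3, -1]]^T, v_3 = [[1, 0, 0, 0]]^T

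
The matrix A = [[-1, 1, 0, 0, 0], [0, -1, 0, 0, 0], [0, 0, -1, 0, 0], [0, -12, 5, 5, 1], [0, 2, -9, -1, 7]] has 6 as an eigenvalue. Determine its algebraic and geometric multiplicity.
The characteristic polynomial is (x - 6)^2(x + 1)^3, so the factor x - 6 appears with exponent 2: the algebraic multiplicity is 2.

rank(A - 6I) = 4, so the eigenspace has dimension 5 - 4 = 1: the geometric multiplicity is 1.

Since 1 < 2, A is not diagonalizable.

algebraic multiplicity 2, geometric multiplicity 1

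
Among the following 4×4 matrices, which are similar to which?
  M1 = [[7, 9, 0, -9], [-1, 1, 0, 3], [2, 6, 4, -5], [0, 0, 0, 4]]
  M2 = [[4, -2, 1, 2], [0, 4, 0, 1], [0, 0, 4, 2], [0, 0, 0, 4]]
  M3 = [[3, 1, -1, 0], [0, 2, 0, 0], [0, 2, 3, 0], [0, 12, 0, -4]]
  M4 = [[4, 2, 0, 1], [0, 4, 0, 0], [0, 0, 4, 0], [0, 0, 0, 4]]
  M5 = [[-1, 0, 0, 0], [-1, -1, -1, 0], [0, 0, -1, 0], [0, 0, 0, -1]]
Characteristic polynomials: χ_{M1} = (x - 4)^4, χ_{M2} = (x - 4)^4, χ_{M3} = (x - 3)^2(x - 2)(x + 4), χ_{M4} = (x - 4)^4, χ_{M5} = (x + 1)^4.

{M1, M2}: invariant factors (x - 4)^2, (x - 4)^2.

{M3}: invariant factors (x - 3)^2(x - 2)(x + 4).

{M4}: invariant factors x - 4, x - 4, (x - 4)^2.

{M5}: invariant factors x + 1, x + 1, (x + 1)^2.

Matrices are similar if and only if their invariant-factor lists agree; the partition into similarity classes is {M1, M2}, {M3}, {M4}, {M5}.

4 classes: {M1, M2}, {M3}, {M4}, {M5}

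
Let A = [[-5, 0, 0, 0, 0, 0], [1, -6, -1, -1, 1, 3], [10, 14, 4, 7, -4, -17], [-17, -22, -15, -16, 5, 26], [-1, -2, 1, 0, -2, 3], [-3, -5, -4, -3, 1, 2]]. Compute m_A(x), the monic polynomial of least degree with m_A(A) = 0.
The characteristic polynomial factors as (x + 3)^2(x + 4)^3(x + 5). The minimal polynomial is ∏(x - λ)^{k_λ} where k_λ is the size of the largest Jordan block at λ.

For λ = -5: rank(A + 5I) = 5, and the largest Jordan block has size 1 (the smallest k with rank((A + 5I)^k) = rank((A + 5I)^(k+1))).
For λ = -4: rank(A + 4I) = 5, and the largest Jordan block has size 3 (the smallest k with rank((A + 4I)^k) = rank((A + 4I)^(k+1))).
For λ = -3: rank(A + 3I) = 5, and the largest Jordan block has size 2 (the smallest k with rank((A + 3I)^k) = rank((A + 3I)^(k+1))).

So m_A(x) = (x + 3)^2(x + 4)^3(x + 5).

m_A(x) = (x + 3)^2(x + 4)^3(x + 5)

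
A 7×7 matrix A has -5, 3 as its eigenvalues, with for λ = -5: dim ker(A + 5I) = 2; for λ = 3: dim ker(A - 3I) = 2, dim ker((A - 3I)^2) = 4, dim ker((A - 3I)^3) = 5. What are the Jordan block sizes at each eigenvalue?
Jordan blocks: (-5, 1), (-5, 1), (3, 3), (3, 2)

λ = -5: successive nullity increments [2] count blocks of size ≥ k; block sizes are [1, 1].
λ = 3: successive nullity increments [2, 2, 1] count blocks of size ≥ k; block sizes are [3, 2].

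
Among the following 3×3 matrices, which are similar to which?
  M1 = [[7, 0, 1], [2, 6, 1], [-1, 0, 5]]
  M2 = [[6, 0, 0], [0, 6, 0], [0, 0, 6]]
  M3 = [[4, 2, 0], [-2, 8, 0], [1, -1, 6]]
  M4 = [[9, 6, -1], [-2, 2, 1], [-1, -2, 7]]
Characteristic polynomials: χ_{M1} = (x - 6)^3, χ_{M2} = (x - 6)^3, χ_{M3} = (x - 6)^3, χ_{M4} = (x - 6)^3.

{M1, M4}: invariant factors (x - 6)^3.

{M2}: invariant factors x - 6, x - 6, x - 6.

{M3}: invariant factors x - 6, (x - 6)^2.

Matrices are similar if and only if their invariant-factor lists agree; the partition into similarity classes is {M1, M4}, {M2}, {M3}.

3 classes: {M1, M4}, {M2}, {M3}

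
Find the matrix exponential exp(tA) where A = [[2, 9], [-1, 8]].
A has Jordan form J = [[5, 1], [0, 5]] with A = PJP^{-1}, so e^{tA} = P e^{tJ} P^{-1}.

For a Jordan block J_k(λ), e^{tJ_k(λ)} = e^{λt} · (I + tN + t^2 N^2/2! + ... + t^{k-1} N^{k-1}/(k-1)!) where N is the nilpotent superdiagonal part.

Assembling the blocks and conjugating back gives the entries of e^{tA} as shown above.

e^{tA} = [[(1 - 3*t)*e^{5*t}, 9*t*e^{5*t}], [-t*e^{5*t}, (3*t + 1)*e^{5*t}]]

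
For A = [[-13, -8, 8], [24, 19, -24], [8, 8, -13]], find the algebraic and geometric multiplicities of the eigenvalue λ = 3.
The characteristic polynomial is (x - 3)(x + 5)^2, so the factor x - 3 appears with exponent 1: the algebraic multiplicity is 1.

rank(A - 3I) = 2, so the eigenspace has dimension 3 - 2 = 1: the geometric multiplicity is 1.

algebraic multiplicity 1, geometric multiplicity 1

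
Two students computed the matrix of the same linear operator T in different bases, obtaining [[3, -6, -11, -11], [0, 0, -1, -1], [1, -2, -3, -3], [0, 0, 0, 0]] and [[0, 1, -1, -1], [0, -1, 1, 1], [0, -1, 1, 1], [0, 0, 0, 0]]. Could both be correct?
No.

Both have characteristic polynomial x^4, but the minimal polynomial of A is x^3 while the minimal polynomial of B is x^2. The minimal polynomial is a similarity invariant, so A and B are not similar.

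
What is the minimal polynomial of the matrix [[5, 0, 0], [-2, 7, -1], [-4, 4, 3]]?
m_A(x) = (x - 5)^2

The characteristic polynomial factors as (x - 5)^3. The minimal polynomial is ∏(x - λ)^{k_λ} where k_λ is the size of the largest Jordan block at λ.

For λ = 5: rank(A - 5I) = 1, and the largest Jordan block has size 2 (the smallest k with rank((A - 5I)^k) = rank((A - 5I)^(k+1))).

So m_A(x) = (x - 5)^2.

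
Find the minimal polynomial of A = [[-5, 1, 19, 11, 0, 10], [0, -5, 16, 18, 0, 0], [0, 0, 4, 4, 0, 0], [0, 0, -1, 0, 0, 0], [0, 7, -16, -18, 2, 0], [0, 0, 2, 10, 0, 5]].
m_A(x) = (x - 5)(x - 2)^2(x + 5)^2

The characteristic polynomial factors as (x - 5)(x - 2)^3(x + 5)^2. The minimal polynomial is ∏(x - λ)^{k_λ} where k_λ is the size of the largest Jordan block at λ.

For λ = -5: rank(A + 5I) = 5, and the largest Jordan block has size 2 (the smallest k with rank((A + 5I)^k) = rank((A + 5I)^(k+1))).
For λ = 2: rank(A - 2I) = 4, and the largest Jordan block has size 2 (the smallest k with rank((A - 2I)^k) = rank((A - 2I)^(k+1))).
For λ = 5: rank(A - 5I) = 5, and the largest Jordan block has size 1 (the smallest k with rank((A - 5I)^k) = rank((A - 5I)^(k+1))).

So m_A(x) = (x - 5)(x - 2)^2(x + 5)^2.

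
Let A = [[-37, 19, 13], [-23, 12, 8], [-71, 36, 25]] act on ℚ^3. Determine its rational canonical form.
R = [[0, 0, 1], [1, 0, -3], [0, 1, 0]]

The invariant factors of A (the non-unit diagonal entries of the Smith normal form of xI - A over ℚ[x]) are x^3 + 3x - 1, each dividing the next. The characteristic polynomial is their product, x^3 + 3x - 1.

The rational canonical form is the block-diagonal matrix of companion matrices C(f_i):
R = [[0, 0, 1], [1, 0, -3], [0, 1, 0]].

Note the characteristic polynomial does not split into linear factors over ℚ, so A has no Jordan form over ℚ; the rational canonical form exists over any field.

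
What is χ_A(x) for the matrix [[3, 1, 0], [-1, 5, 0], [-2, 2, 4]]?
χ_A(x) = (x - 4)^3

xI - A = [[x - 3, -1, 0], [1, x - 5, 0], [2, -2, x - 4]].

Expanding det(xI - A) along the first row:
det(xI - A) = + (x - 3)·det([[x - 5, 0], [-2, x - 4]]) - (-1)·det([[1, 0], [2, x - 4]]) + (0)·det([[1, x - 5], [2, -2]]).

Evaluating gives χ_A(x) = x^3 - 12x^2 + 48x - 64 = (x - 4)^3.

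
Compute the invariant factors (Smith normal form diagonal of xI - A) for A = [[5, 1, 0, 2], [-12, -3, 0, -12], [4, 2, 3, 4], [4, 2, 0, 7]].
The Jordan structure of A has elementary divisors (x - 3)^2, (x - 3), (x - 3). Arranging the block sizes at each eigenvalue in decreasing order and taking row products gives the invariant factors.

Invariant factors (smallest first, each dividing the next): x - 3, x - 3, (x - 3)^2.

Check: the last factor (x - 3)^2 is the minimal polynomial, and the product (x - 3)^4 is the characteristic polynomial.

x - 3, x - 3, (x - 3)^2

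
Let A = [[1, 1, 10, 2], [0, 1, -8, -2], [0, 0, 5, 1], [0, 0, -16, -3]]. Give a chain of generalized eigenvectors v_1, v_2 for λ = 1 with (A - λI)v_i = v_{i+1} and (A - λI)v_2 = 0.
We seek v_1 ∈ ker((A - I)^2) \ ker(A - I), then set v_{i+1} = (A - I) v_i.

One such chain is v_1 = [[-2, 3, -1, 4]]^T, v_2 = [[1, 0, 0, 0]]^T. Check: (A - I) v_2 = [[0, 0, 0, 0]]^T = 0.

v_1 = [[-2, 3, -1, 4]]^T, v_2 = [[1, 0, 0, 0]]^T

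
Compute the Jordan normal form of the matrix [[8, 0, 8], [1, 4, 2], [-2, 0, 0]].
J = [[4, 1, 0], [0, 4, 0], [0, 0, 4]]

The characteristic polynomial is det(xI - A) = (x - 4)^3, so the eigenvalues are 4 (algebraic multiplicity 3).

For λ = 4: rank(A - 4I) = 1, rank((A - 4I)^2) = 0. The eigenspace has dimension 3 - 1 = 2, so there are 2 Jordan blocks; the rank sequence gives block sizes [2, 1].

Assembling the blocks gives the Jordan form J above.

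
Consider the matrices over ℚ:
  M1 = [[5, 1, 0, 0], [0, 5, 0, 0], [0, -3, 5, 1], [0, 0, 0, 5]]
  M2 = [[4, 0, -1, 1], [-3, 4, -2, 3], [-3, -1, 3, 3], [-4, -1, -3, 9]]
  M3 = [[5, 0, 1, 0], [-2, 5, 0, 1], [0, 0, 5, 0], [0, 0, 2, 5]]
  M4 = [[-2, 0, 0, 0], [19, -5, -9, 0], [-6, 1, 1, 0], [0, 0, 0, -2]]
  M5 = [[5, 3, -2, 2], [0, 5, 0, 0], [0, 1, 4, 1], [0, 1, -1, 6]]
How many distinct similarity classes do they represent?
2 classes: {M1, M2, M3, M5}, {M4}

Characteristic polynomials: χ_{M1} = (x - 5)^4, χ_{M2} = (x - 5)^4, χ_{M3} = (x - 5)^4, χ_{M4} = (x + 2)^4, χ_{M5} = (x - 5)^4.

{M1, M2, M3, M5}: invariant factors (x - 5)^2, (x - 5)^2.

{M4}: invariant factors x + 2, (x + 2)^3.

Matrices are similar if and only if their invariant-factor lists agree; the partition into similarity classes is {M1, M2, M3, M5}, {M4}.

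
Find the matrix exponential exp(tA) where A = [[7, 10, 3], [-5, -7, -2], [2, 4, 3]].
A has Jordan form J = [[1, 1, 0], [0, 1, 1], [0, 0, 1]] with A = PJP^{-1}, so e^{tA} = P e^{tJ} P^{-1}.

For a Jordan block J_k(λ), e^{tJ_k(λ)} = e^{λt} · (I + tN + t^2 N^2/2! + ... + t^{k-1} N^{k-1}/(k-1)!) where N is the nilpotent superdiagonal part.

Assembling the blocks and conjugating back gives the entries of e^{tA} as shown above.

e^{tA} = [[(-4*t^2 + 6*t + 1)*e^{t}, 2*t*(5 - 2*t)*e^{t}, t*(2*t + 3)*e^{t}], [t*(3*t - 5)*e^{t}, (3*t^2 - 8*t + 1)*e^{t}, t*(-3*t - 4)*e^{t}/2], [2*t*(1 - t)*e^{t}, 2*t*(2 - t)*e^{t}, (t^2 + 2*t + 1)*e^{t}]]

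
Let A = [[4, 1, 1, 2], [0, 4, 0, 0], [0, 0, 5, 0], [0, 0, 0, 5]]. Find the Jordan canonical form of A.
J = [[4, 1, 0, 0], [0, 4, 0, 0], [0, 0, 5, 0], [0, 0, 0, 5]]

The characteristic polynomial is det(xI - A) = (x - 5)^2(x - 4)^2, so the eigenvalues are 4 (algebraic multiplicity 2), 5 (algebraic multiplicity 2).

For λ = 4: rank(A - 4I) = 3, rank((A - 4I)^2) = 2. The eigenspace has dimension 4 - 3 = 1, so there is 1 Jordan block; the rank sequence gives block sizes [2].

For λ = 5: rank(A - 5I) = 2. The eigenspace has dimension 4 - 2 = 2, so there are 2 Jordan blocks; the rank sequence gives block sizes [1, 1].

Assembling the blocks gives the Jordan form J above.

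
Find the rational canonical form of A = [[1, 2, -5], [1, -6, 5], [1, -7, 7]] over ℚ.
R = [[0, 0, -6], [1, 0, 3], [0, 1, 2]]

The invariant factors of A (the non-unit diagonal entries of the Smith normal form of xI - A over ℚ[x]) are (x - 2)(x^2 - 3), each dividing the next. The characteristic polynomial is their product, (x - 2)(x^2 - 3).

The rational canonical form is the block-diagonal matrix of companion matrices C(f_i):
R = [[0, 0, -6], [1, 0, 3], [0, 1, 2]].

Note the characteristic polynomial does not split into linear factors over ℚ, so A has no Jordan form over ℚ; the rational canonical form exists over any field.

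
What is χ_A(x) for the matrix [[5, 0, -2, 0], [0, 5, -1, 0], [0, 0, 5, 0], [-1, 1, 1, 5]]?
xI - A = [[x - 5, 0, 2, 0], [0, x - 5, 1, 0], [0, 0, x - 5, 0], [1, -1, -1, x - 5]].

Expanding det(xI - A) along the first row:
det(xI - A) = + (x - 5)·det([[x - 5, 1, 0], [0, x - 5, 0], [-1, -1, x - 5]]) - (0)·det([[0, 1, 0], [0, x - 5, 0], [1, -1, x - 5]]) + (2)·det([[0, x - 5, 0], [0, 0, 0], [1, -1, x - 5]]) - (0)·det([[0, x - 5, 1], [0, 0, x - 5], [1, -1, -1]]).

Evaluating gives χ_A(x) = x^4 - 20x^3 + 150x^2 - 500x + 625 = (x - 5)^4.

χ_A(x) = (x - 5)^4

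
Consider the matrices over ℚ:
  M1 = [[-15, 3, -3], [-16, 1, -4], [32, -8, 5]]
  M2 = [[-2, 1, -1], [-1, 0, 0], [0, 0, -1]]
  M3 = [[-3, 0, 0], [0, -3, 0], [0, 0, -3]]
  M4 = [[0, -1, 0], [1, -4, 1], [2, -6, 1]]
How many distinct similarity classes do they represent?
3 classes: {M1}, {M2, M4}, {M3}

Characteristic polynomials: χ_{M1} = (x + 3)^3, χ_{M2} = (x + 1)^3, χ_{M3} = (x + 3)^3, χ_{M4} = (x + 1)^3.

{M1}: invariant factors x + 3, (x + 3)^2.

{M2, M4}: invariant factors (x + 1)^3.

{M3}: invariant factors x + 3, x + 3, x + 3.

Matrices are similar if and only if their invariant-factor lists agree; the partition into similarity classes is {M1}, {M2, M4}, {M3}.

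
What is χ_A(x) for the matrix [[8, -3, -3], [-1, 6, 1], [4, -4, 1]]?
χ_A(x) = (x - 5)^3

xI - A = [[x - 8, 3, 3], [1, x - 6, -1], [-4, 4, x - 1]].

Expanding det(xI - A) along the first row:
det(xI - A) = + (x - 8)·det([[x - 6, -1], [4, x - 1]]) - (3)·det([[1, -1], [-4, x - 1]]) + (3)·det([[1, x - 6], [-4, 4]]).

Evaluating gives χ_A(x) = x^3 - 15x^2 + 75x - 125 = (x - 5)^3.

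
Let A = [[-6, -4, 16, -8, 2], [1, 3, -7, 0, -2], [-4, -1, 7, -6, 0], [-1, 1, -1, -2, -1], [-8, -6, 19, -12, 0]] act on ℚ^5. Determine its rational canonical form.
R = [[0, 0, 0, 0, 0], [1, 0, 0, 0, 0], [0, 1, 0, 0, 0], [0, 0, 1, 0, 8], [0, 0, 0, 1, 2]]

The invariant factors of A (the non-unit diagonal entries of the Smith normal form of xI - A over ℚ[x]) are x^3(x - 4)(x + 2), each dividing the next. The characteristic polynomial is their product, x^3(x - 4)(x + 2).

The rational canonical form is the block-diagonal matrix of companion matrices C(f_i):
R = [[0, 0, 0, 0, 0], [1, 0, 0, 0, 0], [0, 1, 0, 0, 0], [0, 0, 1, 0, 8], [0, 0, 0, 1, 2]].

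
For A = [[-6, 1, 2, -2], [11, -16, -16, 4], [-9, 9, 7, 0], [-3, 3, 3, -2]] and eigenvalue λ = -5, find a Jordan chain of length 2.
We seek v_1 ∈ ker((A + 5I)^2) \ ker(A + 5I), then set v_{i+1} = (A + 5I) v_i.

One such chain is v_1 = [[0, 1, 0, 0]]^T, v_2 = [[1, -11, 9, 3]]^T. Check: (A + 5I) v_2 = [[0, 0, 0, 0]]^T = 0.

v_1 = [[0, 1, 0, 0]]^T, v_2 = [[1, -11, 9, 3]]^T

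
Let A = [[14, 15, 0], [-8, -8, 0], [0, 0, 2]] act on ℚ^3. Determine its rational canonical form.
R = [[2, 0, 0], [0, 0, -8], [0, 1, 6]]

The invariant factors of A (the non-unit diagonal entries of the Smith normal form of xI - A over ℚ[x]) are x - 2, (x - 4)(x - 2), each dividing the next. The characteristic polynomial is their product, (x - 4)(x - 2)^2.

The rational canonical form is the block-diagonal matrix of companion matrices C(f_i):
R = [[2, 0, 0], [0, 0, -8], [0, 1, 6]].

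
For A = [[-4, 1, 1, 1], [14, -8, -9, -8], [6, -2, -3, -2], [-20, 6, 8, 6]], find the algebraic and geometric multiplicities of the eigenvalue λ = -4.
algebraic multiplicity 2, geometric multiplicity 1

The characteristic polynomial is x(x + 1)(x + 4)^2, so the factor x + 4 appears with exponent 2: the algebraic multiplicity is 2.

rank(A + 4I) = 3, so the eigenspace has dimension 4 - 3 = 1: the geometric multiplicity is 1.

Since 1 < 2, A is not diagonalizable.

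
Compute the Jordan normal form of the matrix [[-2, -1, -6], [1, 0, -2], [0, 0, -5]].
The characteristic polynomial is det(xI - A) = (x + 1)^2(x + 5), so the eigenvalues are -5 (algebraic multiplicity 1), -1 (algebraic multiplicity 2).

For λ = -5: algebraic multiplicity 1 gives one 1×1 block.

For λ = -1: rank(A + I) = 2, rank((A + I)^2) = 1. The eigenspace has dimension 3 - 2 = 1, so there is 1 Jordan block; the rank sequence gives block sizes [2].

Assembling the blocks gives the Jordan form J above.

J = [[-5, 0, 0], [0, -1, 1], [0, 0, -1]]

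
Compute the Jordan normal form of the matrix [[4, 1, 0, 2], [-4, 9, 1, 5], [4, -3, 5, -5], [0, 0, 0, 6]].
The characteristic polynomial is det(xI - A) = (x - 6)^4, so the eigenvalues are 6 (algebraic multiplicity 4).

For λ = 6: rank(A - 6I) = 2, rank((A - 6I)^2) = 1, rank((A - 6I)^3) = 0. The eigenspace has dimension 4 - 2 = 2, so there are 2 Jordan blocks; the rank sequence gives block sizes [3, 1].

Assembling the blocks gives the Jordan form J above.

J = [[6, 1, 0, 0], [0, 6, 1, 0], [0, 0, 6, 0], [0, 0, 0, 6]]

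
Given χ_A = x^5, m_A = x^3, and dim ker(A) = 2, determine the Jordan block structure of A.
λ = 0: algebraic multiplicity 5 (exponent in χ_A), largest block size 3 (exponent in m_A), 2 blocks (geometric multiplicity). These force block sizes [3, 2].

Jordan blocks: (0, 3), (0, 2)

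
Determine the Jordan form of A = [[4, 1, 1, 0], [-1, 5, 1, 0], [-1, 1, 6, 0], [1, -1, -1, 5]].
The characteristic polynomial is det(xI - A) = (x - 5)^4, so the eigenvalues are 5 (algebraic multiplicity 4).

For λ = 5: rank(A - 5I) = 2, rank((A - 5I)^2) = 1, rank((A - 5I)^3) = 0. The eigenspace has dimension 4 - 2 = 2, so there are 2 Jordan blocks; the rank sequence gives block sizes [3, 1].

Assembling the blocks gives the Jordan form J above.

J = [[5, 1, 0, 0], [0, 5, 1, 0], [0, 0, 5, 0], [0, 0, 0, 5]]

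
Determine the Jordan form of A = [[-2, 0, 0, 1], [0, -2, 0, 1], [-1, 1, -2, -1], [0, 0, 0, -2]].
J = [[-2, 1, 0, 0], [0, -2, 0, 0], [0, 0, -2, 1], [0, 0, 0, -2]]

The characteristic polynomial is det(xI - A) = (x + 2)^4, so the eigenvalues are -2 (algebraic multiplicity 4).

For λ = -2: rank(A + 2I) = 2, rank((A + 2I)^2) = 0. The eigenspace has dimension 4 - 2 = 2, so there are 2 Jordan blocks; the rank sequence gives block sizes [2, 2].

Assembling the blocks gives the Jordan form J above.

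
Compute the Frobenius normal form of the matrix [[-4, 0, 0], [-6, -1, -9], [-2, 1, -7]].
R = [[-4, 0, 0], [0, 0, -16], [0, 1, -8]]

The invariant factors of A (the non-unit diagonal entries of the Smith normal form of xI - A over ℚ[x]) are x + 4, (x + 4)^2, each dividing the next. The characteristic polynomial is their product, (x + 4)^3.

The rational canonical form is the block-diagonal matrix of companion matrices C(f_i):
R = [[-4, 0, 0], [0, 0, -16], [0, 1, -8]].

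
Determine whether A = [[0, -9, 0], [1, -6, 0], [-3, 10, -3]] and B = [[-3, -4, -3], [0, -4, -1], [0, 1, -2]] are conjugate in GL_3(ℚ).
Two matrices over a field are similar if and only if they have the same invariant factors.

Both A and B have characteristic polynomial (x + 3)^3 and minimal polynomial (x + 3)^3. Computing further, both have invariant factors (x + 3)^3. Hence A and B are similar.

Yes.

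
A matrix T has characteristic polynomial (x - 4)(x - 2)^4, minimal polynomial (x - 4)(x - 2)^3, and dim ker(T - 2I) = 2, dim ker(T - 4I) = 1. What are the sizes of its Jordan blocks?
λ = 2: algebraic multiplicity 4 (exponent in χ_T), largest block size 3 (exponent in m_T), 2 blocks (geometric multiplicity). These force block sizes [3, 1].
λ = 4: algebraic multiplicity 1 (exponent in χ_T), largest block size 1 (exponent in m_T), 1 block (geometric multiplicity). This forces block sizes [1].

Jordan blocks: (2, 3), (2, 1), (4, 1)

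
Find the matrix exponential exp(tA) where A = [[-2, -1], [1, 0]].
A has Jordan form J = [[-1, 1], [0, -1]] with A = PJP^{-1}, so e^{tA} = P e^{tJ} P^{-1}.

For a Jordan block J_k(λ), e^{tJ_k(λ)} = e^{λt} · (I + tN + t^2 N^2/2! + ... + t^{k-1} N^{k-1}/(k-1)!) where N is the nilpotent superdiagonal part.

Assembling the blocks and conjugating back gives the entries of e^{tA} as shown above.

e^{tA} = [[(1 - t)*e^{-t}, -t*e^{-t}], [t*e^{-t}, (t + 1)*e^{-t}]]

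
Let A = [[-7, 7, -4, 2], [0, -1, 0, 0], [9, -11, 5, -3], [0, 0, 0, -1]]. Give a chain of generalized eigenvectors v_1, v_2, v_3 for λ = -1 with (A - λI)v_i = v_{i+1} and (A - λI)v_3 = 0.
We seek v_1 ∈ ker((A + I)^3) \ ker((A + I)^2), then set v_{i+1} = (A + I) v_i.

One such chain is v_1 = [[-3, 1, 6, 0]]^T, v_2 = [[1, 0, -2, 0]]^T, v_3 = [[2, 0, -3, 0]]^T. Check: (A + I) v_3 = [[0, 0, 0, 0]]^T = 0.

v_1 = [[-3, 1, 6, 0]]^T, v_2 = [[1, 0, -2, 0]]^T, v_3 = [[2, 0, -3, 0]]^T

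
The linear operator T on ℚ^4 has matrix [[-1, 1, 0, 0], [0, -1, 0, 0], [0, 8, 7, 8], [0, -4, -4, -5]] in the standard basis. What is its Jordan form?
The characteristic polynomial is det(xI - A) = (x - 3)(x + 1)^3, so the eigenvalues are -1 (algebraic multiplicity 3), 3 (algebraic multiplicity 1).

For λ = -1: rank(A + I) = 2, rank((A + I)^2) = 1. The eigenspace has dimension 4 - 2 = 2, so there are 2 Jordan blocks; the rank sequence gives block sizes [2, 1].

For λ = 3: algebraic multiplicity 1 gives one 1×1 block.

Assembling the blocks gives the Jordan form J above.

J = [[-1, 1, 0, 0], [0, -1, 0, 0], [0, 0, -1, 0], [0, 0, 0, 3]]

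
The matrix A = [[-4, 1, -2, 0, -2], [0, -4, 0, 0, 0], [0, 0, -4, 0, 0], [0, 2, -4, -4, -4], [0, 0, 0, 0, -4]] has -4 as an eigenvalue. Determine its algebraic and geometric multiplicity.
The characteristic polynomial is (x + 4)^5, so the factor x + 4 appears with exponent 5: the algebraic multiplicity is 5.

rank(A + 4I) = 1, so the eigenspace has dimension 5 - 1 = 4: the geometric multiplicity is 4.

Since 4 < 5, A is not diagonalizable.

algebraic multiplicity 5, geometric multiplicity 4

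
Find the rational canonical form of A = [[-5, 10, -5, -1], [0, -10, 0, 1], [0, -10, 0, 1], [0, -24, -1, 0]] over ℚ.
The invariant factors of A (the non-unit diagonal entries of the Smith normal form of xI - A over ℚ[x]) are x + 5, x(x + 5)^2, each dividing the next. The characteristic polynomial is their product, x(x + 5)^3.

The rational canonical form is the block-diagonal matrix of companion matrices C(f_i):
R = [[-5, 0, 0, 0], [0, 0, 0, 0], [0, 1, 0, -25], [0, 0, 1, -10]].

R = [[-5, 0, 0, 0], [0, 0, 0, 0], [0, 1, 0, -25], [0, 0, 1, -10]]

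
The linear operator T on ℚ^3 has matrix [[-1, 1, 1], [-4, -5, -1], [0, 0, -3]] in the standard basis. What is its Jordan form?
The characteristic polynomial is det(xI - A) = (x + 3)^3, so the eigenvalues are -3 (algebraic multiplicity 3).

For λ = -3: rank(A + 3I) = 2, rank((A + 3I)^2) = 1, rank((A + 3I)^3) = 0. The eigenspace has dimension 3 - 2 = 1, so there is 1 Jordan block; the rank sequence gives block sizes [3].

Assembling the blocks gives the Jordan form J above.

J = [[-3, 1, 0], [0, -3, 1], [0, 0, -3]]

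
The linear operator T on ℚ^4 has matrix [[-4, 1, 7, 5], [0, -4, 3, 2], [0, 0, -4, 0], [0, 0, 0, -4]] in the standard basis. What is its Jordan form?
J = [[-4, 1, 0, 0], [0, -4, 1, 0], [0, 0, -4, 0], [0, 0, 0, -4]]

The characteristic polynomial is det(xI - A) = (x + 4)^4, so the eigenvalues are -4 (algebraic multiplicity 4).

For λ = -4: rank(A + 4I) = 2, rank((A + 4I)^2) = 1, rank((A + 4I)^3) = 0. The eigenspace has dimension 4 - 2 = 2, so there are 2 Jordan blocks; the rank sequence gives block sizes [3, 1].

Assembling the blocks gives the Jordan form J above.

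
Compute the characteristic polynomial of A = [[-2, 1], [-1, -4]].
xI - A = [[x + 2, -1], [1, x + 4]].

Expanding det(xI - A) along the first row:
det(xI - A) = + (x + 2)·det([[x + 4]]) - (-1)·det([[1]]).

Evaluating gives χ_A(x) = x^2 + 6x + 9 = (x + 3)^2.

χ_A(x) = (x + 3)^2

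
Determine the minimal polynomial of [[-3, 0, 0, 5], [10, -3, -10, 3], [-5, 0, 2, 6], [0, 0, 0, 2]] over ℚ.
The characteristic polynomial factors as (x - 2)^2(x + 3)^2. The minimal polynomial is ∏(x - λ)^{k_λ} where k_λ is the size of the largest Jordan block at λ.

For λ = -3: rank(A + 3I) = 2, and the largest Jordan block has size 1 (the smallest k with rank((A + 3I)^k) = rank((A + 3I)^(k+1))).
For λ = 2: rank(A - 2I) = 3, and the largest Jordan block has size 2 (the smallest k with rank((A - 2I)^k) = rank((A - 2I)^(k+1))).

So m_A(x) = (x - 2)^2(x + 3).

m_A(x) = (x - 2)^2(x + 3)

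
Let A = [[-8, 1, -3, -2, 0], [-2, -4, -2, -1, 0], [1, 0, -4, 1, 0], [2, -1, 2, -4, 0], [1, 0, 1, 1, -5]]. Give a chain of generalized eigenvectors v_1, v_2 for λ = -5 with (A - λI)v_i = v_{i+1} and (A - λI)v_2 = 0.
We seek v_1 ∈ ker((A + 5I)^2) \ ker(A + 5I), then set v_{i+1} = (A + 5I) v_i.

One such chain is v_1 = [[-2, -1, 0, 2, 0]]^T, v_2 = [[1, 1, 0, -1, 0]]^T. Check: (A + 5I) v_2 = [[0, 0, 0, 0, 0]]^T = 0.

v_1 = [[-2, -1, 0, 2, 0]]^T, v_2 = [[1, 1, 0, -1, 0]]^T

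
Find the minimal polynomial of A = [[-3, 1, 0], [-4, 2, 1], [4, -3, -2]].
The characteristic polynomial factors as (x + 1)^3. The minimal polynomial is ∏(x - λ)^{k_λ} where k_λ is the size of the largest Jordan block at λ.

For λ = -1: rank(A + I) = 2, and the largest Jordan block has size 3 (the smallest k with rank((A + I)^k) = rank((A + I)^(k+1))).

So m_A(x) = (x + 1)^3.

m_A(x) = (x + 1)^3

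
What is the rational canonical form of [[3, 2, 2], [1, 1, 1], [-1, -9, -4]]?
The invariant factors of A (the non-unit diagonal entries of the Smith normal form of xI - A over ℚ[x]) are x^3 - 4x - 5, each dividing the next. The characteristic polynomial is their product, x^3 - 4x - 5.

The rational canonical form is the block-diagonal matrix of companion matrices C(f_i):
R = [[0, 0, 5], [1, 0, 4], [0, 1, 0]].

Note the characteristic polynomial does not split into linear factors over ℚ, so A has no Jordan form over ℚ; the rational canonical form exists over any field.

R = [[0, 0, 5], [1, 0, 4], [0, 1, 0]]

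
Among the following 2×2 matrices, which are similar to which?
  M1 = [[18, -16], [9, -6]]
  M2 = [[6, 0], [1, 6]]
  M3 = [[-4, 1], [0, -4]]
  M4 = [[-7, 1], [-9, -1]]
Characteristic polynomials: χ_{M1} = (x - 6)^2, χ_{M2} = (x - 6)^2, χ_{M3} = (x + 4)^2, χ_{M4} = (x + 4)^2.

{M1, M2}: invariant factors (x - 6)^2.

{M3, M4}: invariant factors (x + 4)^2.

Matrices are similar if and only if their invariant-factor lists agree; the partition into similarity classes is {M1, M2}, {M3, M4}.

2 classes: {M1, M2}, {M3, M4}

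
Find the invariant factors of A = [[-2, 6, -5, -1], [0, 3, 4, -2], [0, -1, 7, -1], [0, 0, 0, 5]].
x - 5, (x - 5)^2(x + 2)

The Jordan structure of A has elementary divisors (x + 2), (x - 5)^2, (x - 5). Arranging the block sizes at each eigenvalue in decreasing order and taking row products gives the invariant factors.

Invariant factors (smallest first, each dividing the next): x - 5, (x - 5)^2(x + 2).

Check: the last factor (x - 5)^2(x + 2) is the minimal polynomial, and the product (x - 5)^3(x + 2) is the characteristic polynomial.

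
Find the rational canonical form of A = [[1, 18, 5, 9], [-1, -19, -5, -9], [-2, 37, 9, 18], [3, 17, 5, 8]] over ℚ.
R = [[0, 0, 0, -1], [1, 0, 0, 3], [0, 1, 0, 4], [0, 0, 1, -1]]

The invariant factors of A (the non-unit diagonal entries of the Smith normal form of xI - A over ℚ[x]) are (x + 1)(x^3 - 4x + 1), each dividing the next. The characteristic polynomial is their product, (x + 1)(x^3 - 4x + 1).

The rational canonical form is the block-diagonal matrix of companion matrices C(f_i):
R = [[0, 0, 0, -1], [1, 0, 0, 3], [0, 1, 0, 4], [0, 0, 1, -1]].

Note the characteristic polynomial does not split into linear factors over ℚ, so A has no Jordan form over ℚ; the rational canonical form exists over any field.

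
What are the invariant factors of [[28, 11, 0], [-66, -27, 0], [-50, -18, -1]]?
(x - 6)(x + 1)(x + 5)

The Jordan structure of A has elementary divisors (x + 5), (x + 1), (x - 6). Arranging the block sizes at each eigenvalue in decreasing order and taking row products gives the invariant factors.

Invariant factors (smallest first, each dividing the next): (x - 6)(x + 1)(x + 5).

Check: the last factor (x - 6)(x + 1)(x + 5) is the minimal polynomial, and the product (x - 6)(x + 1)(x + 5) is the characteristic polynomial.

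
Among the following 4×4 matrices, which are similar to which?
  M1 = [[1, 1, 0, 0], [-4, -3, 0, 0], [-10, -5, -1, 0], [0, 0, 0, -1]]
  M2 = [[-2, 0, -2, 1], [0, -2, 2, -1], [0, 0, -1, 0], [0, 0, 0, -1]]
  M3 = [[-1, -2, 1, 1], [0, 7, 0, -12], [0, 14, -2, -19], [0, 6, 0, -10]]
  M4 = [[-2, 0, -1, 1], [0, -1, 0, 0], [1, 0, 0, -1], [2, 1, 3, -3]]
3 classes: {M1}, {M2}, {M3, M4}

Characteristic polynomials: χ_{M1} = (x + 1)^4, χ_{M2} = (x + 1)^2(x + 2)^2, χ_{M3} = (x + 1)^2(x + 2)^2, χ_{M4} = (x + 1)^2(x + 2)^2.

{M1}: invariant factors x + 1, x + 1, (x + 1)^2.

{M2}: invariant factors (x + 1)(x + 2), (x + 1)(x + 2).

{M3, M4}: invariant factors x + 1, (x + 1)(x + 2)^2.

Matrices are similar if and only if their invariant-factor lists agree; the partition into similarity classes is {M1}, {M2}, {M3, M4}.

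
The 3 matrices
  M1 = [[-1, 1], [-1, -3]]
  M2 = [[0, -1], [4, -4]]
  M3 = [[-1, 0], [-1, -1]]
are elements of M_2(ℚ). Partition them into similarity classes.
2 classes: {M1, M2}, {M3}

Characteristic polynomials: χ_{M1} = (x + 2)^2, χ_{M2} = (x + 2)^2, χ_{M3} = (x + 1)^2.

{M1, M2}: invariant factors (x + 2)^2.

{M3}: invariant factors (x + 1)^2.

Matrices are similar if and only if their invariant-factor lists agree; the partition into similarity classes is {M1, M2}, {M3}.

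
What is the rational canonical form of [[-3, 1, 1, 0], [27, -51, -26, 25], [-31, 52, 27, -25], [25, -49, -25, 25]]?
R = [[0, 0, 0, 25], [1, 0, 0, 50], [0, 1, 0, 24], [0, 0, 1, -2]]

The invariant factors of A (the non-unit diagonal entries of the Smith normal form of xI - A over ℚ[x]) are (x - 5)(x + 1)^2(x + 5), each dividing the next. The characteristic polynomial is their product, (x - 5)(x + 1)^2(x + 5).

The rational canonical form is the block-diagonal matrix of companion matrices C(f_i):
R = [[0, 0, 0, 25], [1, 0, 0, 50], [0, 1, 0, 24], [0, 0, 1, -2]].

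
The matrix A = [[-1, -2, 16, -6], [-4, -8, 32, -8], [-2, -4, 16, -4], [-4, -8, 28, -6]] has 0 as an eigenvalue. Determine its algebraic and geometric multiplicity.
algebraic multiplicity 2, geometric multiplicity 2

The characteristic polynomial is x^2(x - 2)(x + 1), so the factor x appears with exponent 2: the algebraic multiplicity is 2.

rank(A) = 2, so the eigenspace has dimension 4 - 2 = 2: the geometric multiplicity is 2.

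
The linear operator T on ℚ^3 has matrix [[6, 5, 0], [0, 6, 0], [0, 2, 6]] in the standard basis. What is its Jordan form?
The characteristic polynomial is det(xI - A) = (x - 6)^3, so the eigenvalues are 6 (algebraic multiplicity 3).

For λ = 6: rank(A - 6I) = 1, rank((A - 6I)^2) = 0. The eigenspace has dimension 3 - 1 = 2, so there are 2 Jordan blocks; the rank sequence gives block sizes [2, 1].

Assembling the blocks gives the Jordan form J above.

J = [[6, 1, 0], [0, 6, 0], [0, 0, 6]]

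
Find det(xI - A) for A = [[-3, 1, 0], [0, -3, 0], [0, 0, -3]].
xI - A = [[x + 3, -1, 0], [0, x + 3, 0], [0, 0, x + 3]].

Expanding det(xI - A) along the first row:
det(xI - A) = + (x + 3)·det([[x + 3, 0], [0, x + 3]]) - (-1)·det([[0, 0], [0, x + 3]]) + (0)·det([[0, x + 3], [0, 0]]).

Evaluating gives χ_A(x) = x^3 + 9x^2 + 27x + 27 = (x + 3)^3.

χ_A(x) = (x + 3)^3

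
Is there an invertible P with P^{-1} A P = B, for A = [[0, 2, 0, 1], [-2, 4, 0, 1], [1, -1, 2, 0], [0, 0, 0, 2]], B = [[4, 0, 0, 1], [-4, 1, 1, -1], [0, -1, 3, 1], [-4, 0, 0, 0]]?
Yes.

Two matrices over a field are similar if and only if they have the same invariant factors.

Both A and B have characteristic polynomial (x - 2)^4 and minimal polynomial (x - 2)^2. Computing further, both have invariant factors (x - 2)^2, (x - 2)^2. Hence A and B are similar.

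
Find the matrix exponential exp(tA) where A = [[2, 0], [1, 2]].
A has Jordan form J = [[2, 1], [0, 2]] with A = PJP^{-1}, so e^{tA} = P e^{tJ} P^{-1}.

For a Jordan block J_k(λ), e^{tJ_k(λ)} = e^{λt} · (I + tN + t^2 N^2/2! + ... + t^{k-1} N^{k-1}/(k-1)!) where N is the nilpotent superdiagonal part.

Assembling the blocks and conjugating back gives the entries of e^{tA} as shown above.

e^{tA} = [[e^{2*t}, 0], [t*e^{2*t}, e^{2*t}]]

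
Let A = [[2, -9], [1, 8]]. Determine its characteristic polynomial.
χ_A(x) = (x - 5)^2

xI - A = [[x - 2, 9], [-1, x - 8]].

Expanding det(xI - A) along the first row:
det(xI - A) = + (x - 2)·det([[x - 8]]) - (9)·det([[-1]]).

Evaluating gives χ_A(x) = x^2 - 10x + 25 = (x - 5)^2.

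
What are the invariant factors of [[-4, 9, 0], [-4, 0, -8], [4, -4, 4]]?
The Jordan structure of A has elementary divisors (x + 4), (x - 2)^2. Arranging the block sizes at each eigenvalue in decreasing order and taking row products gives the invariant factors.

Invariant factors (smallest first, each dividing the next): (x - 2)^2(x + 4).

Check: the last factor (x - 2)^2(x + 4) is the minimal polynomial, and the product (x - 2)^2(x + 4) is the characteristic polynomial.

(x - 2)^2(x + 4)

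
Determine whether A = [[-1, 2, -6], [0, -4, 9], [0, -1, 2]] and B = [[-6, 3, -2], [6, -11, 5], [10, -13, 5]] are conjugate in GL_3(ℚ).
trace(A) = -3 but trace(B) = -12. The trace is a similarity invariant, so A and B are not similar.

No.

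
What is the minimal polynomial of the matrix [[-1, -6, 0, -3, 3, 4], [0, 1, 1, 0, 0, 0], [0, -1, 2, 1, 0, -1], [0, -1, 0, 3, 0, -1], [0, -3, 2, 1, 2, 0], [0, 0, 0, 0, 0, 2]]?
m_A(x) = (x - 2)^3(x + 1)

The characteristic polynomial factors as (x - 2)^5(x + 1). The minimal polynomial is ∏(x - λ)^{k_λ} where k_λ is the size of the largest Jordan block at λ.

For λ = -1: rank(A + I) = 5, and the largest Jordan block has size 1 (the smallest k with rank((A + I)^k) = rank((A + I)^(k+1))).
For λ = 2: rank(A - 2I) = 4, and the largest Jordan block has size 3 (the smallest k with rank((A - 2I)^k) = rank((A - 2I)^(k+1))).

So m_A(x) = (x - 2)^3(x + 1).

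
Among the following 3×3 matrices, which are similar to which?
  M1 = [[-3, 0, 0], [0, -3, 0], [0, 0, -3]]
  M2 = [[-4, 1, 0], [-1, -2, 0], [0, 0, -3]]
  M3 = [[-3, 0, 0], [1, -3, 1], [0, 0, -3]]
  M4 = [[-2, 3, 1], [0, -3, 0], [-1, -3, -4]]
Characteristic polynomials: χ_{M1} = (x + 3)^3, χ_{M2} = (x + 3)^3, χ_{M3} = (x + 3)^3, χ_{M4} = (x + 3)^3.

{M1}: invariant factors x + 3, x + 3, x + 3.

{M2, M3, M4}: invariant factors x + 3, (x + 3)^2.

Matrices are similar if and only if their invariant-factor lists agree; the partition into similarity classes is {M1}, {M2, M3, M4}.

2 classes: {M1}, {M2, M3, M4}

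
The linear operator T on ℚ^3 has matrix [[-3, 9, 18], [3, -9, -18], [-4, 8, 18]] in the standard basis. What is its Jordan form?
J = [[0, 1, 0], [0, 0, 0], [0, 0, 6]]

The characteristic polynomial is det(xI - A) = x^2(x - 6), so the eigenvalues are 0 (algebraic multiplicity 2), 6 (algebraic multiplicity 1).

For λ = 0: rank(A) = 2, rank(A^2) = 1. The eigenspace has dimension 3 - 2 = 1, so there is 1 Jordan block; the rank sequence gives block sizes [2].

For λ = 6: algebraic multiplicity 1 gives one 1×1 block.

Assembling the blocks gives the Jordan form J above.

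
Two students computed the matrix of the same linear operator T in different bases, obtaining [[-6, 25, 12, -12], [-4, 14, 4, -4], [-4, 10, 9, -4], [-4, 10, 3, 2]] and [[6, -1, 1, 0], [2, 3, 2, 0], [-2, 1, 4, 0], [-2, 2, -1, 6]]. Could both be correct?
Yes.

Two matrices over a field are similar if and only if they have the same invariant factors.

Both A and B have characteristic polynomial (x - 6)(x - 5)(x - 4)^2 and minimal polynomial (x - 6)(x - 5)(x - 4)^2. Computing further, both have invariant factors (x - 6)(x - 5)(x - 4)^2. Hence A and B are similar.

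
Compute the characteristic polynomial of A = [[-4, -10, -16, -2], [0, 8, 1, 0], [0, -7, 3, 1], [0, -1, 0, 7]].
χ_A(x) = (x - 6)^3(x + 4)

xI - A = [[x + 4, 10, 16, 2], [0, x - 8, -1, 0], [0, 7, x - 3, -1], [0, 1, 0, x - 7]].

Expanding det(xI - A) along the first row:
det(xI - A) = + (x + 4)·det([[x - 8, -1, 0], [7, x - 3, -1], [1, 0, x - 7]]) - (10)·det([[0, -1, 0], [0, x - 3, -1], [0, 0, x - 7]]) + (16)·det([[0, x - 8, 0], [0, 7, -1], [0, 1, x - 7]]) - (2)·det([[0, x - 8, -1], [0, 7, x - 3], [0, 1, 0]]).

Evaluating gives χ_A(x) = x^4 - 14x^3 + 36x^2 + 216x - 864 = (x - 6)^3(x + 4).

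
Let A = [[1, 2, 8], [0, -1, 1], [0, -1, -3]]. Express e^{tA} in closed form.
e^{tA} = [[e^{t}, 2*t*e^{-2*t}, 2*(t + e^{3*t} - 1)*e^{-2*t}], [0, (t + 1)*e^{-2*t}, t*e^{-2*t}], [0, -t*e^{-2*t}, (1 - t)*e^{-2*t}]]

A has Jordan form J = [[-2, 1, 0], [0, -2, 0], [0, 0, 1]] with A = PJP^{-1}, so e^{tA} = P e^{tJ} P^{-1}.

For a Jordan block J_k(λ), e^{tJ_k(λ)} = e^{λt} · (I + tN + t^2 N^2/2! + ... + t^{k-1} N^{k-1}/(k-1)!) where N is the nilpotent superdiagonal part.

Assembling the blocks and conjugating back gives the entries of e^{tA} as shown above.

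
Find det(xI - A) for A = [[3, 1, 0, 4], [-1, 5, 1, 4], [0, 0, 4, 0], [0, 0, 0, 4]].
xI - A = [[x - 3, -1, 0, -4], [1, x - 5, -1, -4], [0, 0, x - 4, 0], [0, 0, 0, x - 4]].

Expanding det(xI - A) along the first row:
det(xI - A) = + (x - 3)·det([[x - 5, -1, -4], [0, x - 4, 0], [0, 0, x - 4]]) - (-1)·det([[1, -1, -4], [0, x - 4, 0], [0, 0, x - 4]]) + (0)·det([[1, x - 5, -4], [0, 0, 0], [0, 0, x - 4]]) - (-4)·det([[1, x - 5, -1], [0, 0, x - 4], [0, 0, 0]]).

Evaluating gives χ_A(x) = x^4 - 16x^3 + 96x^2 - 256x + 256 = (x - 4)^4.

χ_A(x) = (x - 4)^4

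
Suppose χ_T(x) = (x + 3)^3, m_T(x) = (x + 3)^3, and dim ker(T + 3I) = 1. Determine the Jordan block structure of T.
λ = -3: algebraic multiplicity 3 (exponent in χ_T), largest block size 3 (exponent in m_T), 1 block (geometric multiplicity). This forces block sizes [3].

Jordan blocks: (-3, 3)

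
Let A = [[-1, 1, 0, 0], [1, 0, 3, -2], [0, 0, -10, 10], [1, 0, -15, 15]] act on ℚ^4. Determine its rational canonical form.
The invariant factors of A (the non-unit diagonal entries of the Smith normal form of xI - A over ℚ[x]) are (x - 5)(x + 2)(x^2 - x + 1), each dividing the next. The characteristic polynomial is their product, (x - 5)(x + 2)(x^2 - x + 1).

The rational canonical form is the block-diagonal matrix of companion matrices C(f_i):
R = [[0, 0, 0, 10], [1, 0, 0, -7], [0, 1, 0, 6], [0, 0, 1, 4]].

Note the characteristic polynomial does not split into linear factors over ℚ, so A has no Jordan form over ℚ; the rational canonical form exists over any field.

R = [[0, 0, 0, 10], [1, 0, 0, -7], [0, 1, 0, 6], [0, 0, 1, 4]]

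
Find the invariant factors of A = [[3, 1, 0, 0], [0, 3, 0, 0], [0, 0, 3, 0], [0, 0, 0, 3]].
x - 3, x - 3, (x - 3)^2

The Jordan structure of A has elementary divisors (x - 3)^2, (x - 3), (x - 3). Arranging the block sizes at each eigenvalue in decreasing order and taking row products gives the invariant factors.

Invariant factors (smallest first, each dividing the next): x - 3, x - 3, (x - 3)^2.

Check: the last factor (x - 3)^2 is the minimal polynomial, and the product (x - 3)^4 is the characteristic polynomial.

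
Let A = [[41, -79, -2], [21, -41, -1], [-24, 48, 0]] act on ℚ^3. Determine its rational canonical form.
The invariant factors of A (the non-unit diagonal entries of the Smith normal form of xI - A over ℚ[x]) are (x + 4)(x^2 - 4x - 6), each dividing the next. The characteristic polynomial is their product, (x + 4)(x^2 - 4x - 6).

The rational canonical form is the block-diagonal matrix of companion matrices C(f_i):
R = [[0, 0, 24], [1, 0, 22], [0, 1, 0]].

Note the characteristic polynomial does not split into linear factors over ℚ, so A has no Jordan form over ℚ; the rational canonical form exists over any field.

R = [[0, 0, 24], [1, 0, 22], [0, 1, 0]]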